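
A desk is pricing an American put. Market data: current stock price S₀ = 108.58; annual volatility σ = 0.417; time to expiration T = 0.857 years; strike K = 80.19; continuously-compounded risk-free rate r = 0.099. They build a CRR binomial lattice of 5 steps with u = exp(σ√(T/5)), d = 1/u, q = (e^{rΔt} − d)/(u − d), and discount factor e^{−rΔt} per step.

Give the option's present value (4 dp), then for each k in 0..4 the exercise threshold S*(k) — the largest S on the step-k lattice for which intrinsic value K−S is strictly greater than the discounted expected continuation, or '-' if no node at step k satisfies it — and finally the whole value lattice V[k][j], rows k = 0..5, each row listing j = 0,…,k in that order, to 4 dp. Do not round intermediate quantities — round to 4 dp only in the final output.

Δt=0.17140, u=1.18844, d=0.84144, q=0.50627, disc=e^(-rΔt)=0.98317
k=5 terminal: V=max(K-S,0) → 34.3899 15.5026 0.0000 0.0000 0.0000 0.0000
k=4: j=0 S=54.4306 intr=25.7594 cont=24.4101 V=25.7594[EX]; j=1 S=76.8770 intr=3.3130 cont=7.5254 V=7.5254[hold]; j=2 S=108.5800 intr=0.0000 cont=0.0000 V=0.0000[hold]; j=3 S=153.3568 intr=0.0000 cont=0.0000 V=0.0000[hold]; j=4 S=216.5989 intr=0.0000 cont=0.0000 V=0.0000[hold]  S*(4)=54.4306
k=3: j=0 S=64.6874 intr=15.5026 cont=16.2500 V=16.2500[hold]; j=1 S=91.3636 intr=0.0000 cont=3.6530 V=3.6530[hold]; j=2 S=129.0406 intr=0.0000 cont=0.0000 V=0.0000[hold]; j=3 S=182.2551 intr=0.0000 cont=0.0000 V=0.0000[hold]  S*(3)=-
k=2: j=0 S=76.8770 intr=3.3130 cont=9.7065 V=9.7065[hold]; j=1 S=108.5800 intr=0.0000 cont=1.7733 V=1.7733[hold]; j=2 S=153.3568 intr=0.0000 cont=0.0000 V=0.0000[hold]  S*(2)=-
k=1: j=0 S=91.3636 intr=0.0000 cont=5.5944 V=5.5944[hold]; j=1 S=129.0406 intr=0.0000 cont=0.8608 V=0.8608[hold]  S*(1)=-
k=0: j=0 S=108.5800 intr=0.0000 cont=3.1442 V=3.1442[hold]  S*(0)=-

price = 3.1442
boundary = - - - - 54.4306
tree:
3.1442
5.5944 0.8608
9.7065 1.7733 0.0000
16.2500 3.6530 0.0000 0.0000
25.7594 7.5254 0.0000 0.0000 0.0000
34.3899 15.5026 0.0000 0.0000 0.0000 0.0000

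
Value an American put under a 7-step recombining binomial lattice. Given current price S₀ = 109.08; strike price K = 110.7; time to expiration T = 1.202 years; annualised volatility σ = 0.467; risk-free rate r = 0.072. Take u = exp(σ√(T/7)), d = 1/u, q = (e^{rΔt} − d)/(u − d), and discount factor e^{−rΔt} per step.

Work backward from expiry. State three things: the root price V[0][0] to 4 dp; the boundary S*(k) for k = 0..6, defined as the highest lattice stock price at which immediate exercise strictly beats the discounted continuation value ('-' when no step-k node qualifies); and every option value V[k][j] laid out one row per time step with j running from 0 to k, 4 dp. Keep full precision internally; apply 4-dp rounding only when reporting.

price = 19.4028
boundary = - - - 61.0400 50.3003 61.0400 74.0727
tree:
19.4028
27.4583 11.3039
37.6124 17.3266 5.1663
49.6600 25.7209 8.8127 1.4073
60.3997 36.6700 14.6960 2.7598 0.0000
69.2497 49.6600 23.7484 5.4120 0.0000 0.0000
76.5427 60.3997 36.6273 10.6129 0.0000 0.0000 0.0000
82.5525 69.2497 49.6600 20.8120 0.0000 0.0000 0.0000 0.0000

Δt=0.17171  u=1.21351  d=0.82406  q=0.48371  discount=0.98771
step 7 (expiry): payoffs max(K−S,0) = 82.5525 69.2497 49.6600 20.8120 0.0000 0.0000 0.0000 0.0000
step 6: (k=6,j=0): S=34.1573, (K−S)⁺=76.5427, hold=75.1825 ⇒ V=76.5427 exercise | (k=6,j=1): S=50.3003, (K−S)⁺=60.3997, hold=59.0395 ⇒ V=60.3997 exercise | (k=6,j=2): S=74.0727, (K−S)⁺=36.6273, hold=35.2671 ⇒ V=36.6273 exercise | (k=6,j=3): S=109.0800, (K−S)⁺=1.6200, hold=10.6129 ⇒ V=10.6129 continue | (k=6,j=4): S=160.6321, (K−S)⁺=0.0000, hold=0.0000 ⇒ V=0.0000 continue | (k=6,j=5): S=236.5480, (K−S)⁺=0.0000, hold=0.0000 ⇒ V=0.0000 continue | (k=6,j=6): S=348.3425, (K−S)⁺=0.0000, hold=0.0000 ⇒ V=0.0000 continue  boundary S*=74.0727
step 5: (k=5,j=0): S=41.4503, (K−S)⁺=69.2497, hold=67.8895 ⇒ V=69.2497 exercise | (k=5,j=1): S=61.0400, (K−S)⁺=49.6600, hold=48.2998 ⇒ V=49.6600 exercise | (k=5,j=2): S=89.8880, (K−S)⁺=20.8120, hold=23.7484 ⇒ V=23.7484 continue | (k=5,j=3): S=132.3697, (K−S)⁺=0.0000, hold=5.4120 ⇒ V=5.4120 continue | (k=5,j=4): S=194.9287, (K−S)⁺=0.0000, hold=0.0000 ⇒ V=0.0000 continue | (k=5,j=5): S=287.0535, (K−S)⁺=0.0000, hold=0.0000 ⇒ V=0.0000 continue  boundary S*=61.0400
step 4: (k=4,j=0): S=50.3003, (K−S)⁺=60.3997, hold=59.0395 ⇒ V=60.3997 exercise | (k=4,j=1): S=74.0727, (K−S)⁺=36.6273, hold=36.6700 ⇒ V=36.6700 continue | (k=4,j=2): S=109.0800, (K−S)⁺=1.6200, hold=14.6960 ⇒ V=14.6960 continue | (k=4,j=3): S=160.6321, (K−S)⁺=0.0000, hold=2.7598 ⇒ V=2.7598 continue | (k=4,j=4): S=236.5480, (K−S)⁺=0.0000, hold=0.0000 ⇒ V=0.0000 continue  boundary S*=50.3003
step 3: (k=3,j=0): S=61.0400, (K−S)⁺=49.6600, hold=48.3202 ⇒ V=49.6600 exercise | (k=3,j=1): S=89.8880, (K−S)⁺=20.8120, hold=25.7209 ⇒ V=25.7209 continue | (k=3,j=2): S=132.3697, (K−S)⁺=0.0000, hold=8.8127 ⇒ V=8.8127 continue | (k=3,j=3): S=194.9287, (K−S)⁺=0.0000, hold=1.4073 ⇒ V=1.4073 continue  boundary S*=61.0400
step 2: (k=2,j=0): S=74.0727, (K−S)⁺=36.6273, hold=37.6124 ⇒ V=37.6124 continue | (k=2,j=1): S=109.0800, (K−S)⁺=1.6200, hold=17.3266 ⇒ V=17.3266 continue | (k=2,j=2): S=160.6321, (K−S)⁺=0.0000, hold=5.1663 ⇒ V=5.1663 continue  boundary S*=-
step 1: (k=1,j=0): S=89.8880, (K−S)⁺=20.8120, hold=27.4583 ⇒ V=27.4583 continue | (k=1,j=1): S=132.3697, (K−S)⁺=0.0000, hold=11.3039 ⇒ V=11.3039 continue  boundary S*=-
step 0: (k=0,j=0): S=109.0800, (K−S)⁺=1.6200, hold=19.4028 ⇒ V=19.4028 continue  boundary S*=-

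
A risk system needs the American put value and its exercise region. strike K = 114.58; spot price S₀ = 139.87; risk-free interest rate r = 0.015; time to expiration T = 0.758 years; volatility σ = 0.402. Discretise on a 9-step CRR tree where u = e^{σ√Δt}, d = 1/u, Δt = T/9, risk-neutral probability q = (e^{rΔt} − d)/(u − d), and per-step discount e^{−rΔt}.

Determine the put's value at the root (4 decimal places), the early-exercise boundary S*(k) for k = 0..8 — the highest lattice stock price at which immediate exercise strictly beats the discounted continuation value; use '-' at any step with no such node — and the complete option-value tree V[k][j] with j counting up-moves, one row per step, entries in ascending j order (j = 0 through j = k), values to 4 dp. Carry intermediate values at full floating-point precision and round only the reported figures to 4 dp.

price = 7.6507
boundary = - - - - - - 69.4582 78.0532 87.7116
tree:
7.6507
11.1008 3.8770
15.7113 6.0605 1.4864
21.6036 9.2735 2.5434 0.3280
28.7288 13.8258 4.2922 0.6271 0.0000
36.7713 19.9613 7.1157 1.1988 0.0000 0.0000
45.1218 27.6864 11.5195 2.2919 0.0000 0.0000 0.0000
52.7703 36.5268 18.0385 4.3816 0.0000 0.0000 0.0000 0.0000
59.5765 45.1218 26.8684 8.3767 0.0000 0.0000 0.0000 0.0000 0.0000
65.6333 52.7703 36.5268 16.0147 0.0000 0.0000 0.0000 0.0000 0.0000 0.0000

params: Δt=0.08422 u=1.12374 d=0.88988 q=0.47627 e^(-rΔt)=0.99874
t_9 payoffs: 65.6333 52.7703 36.5268 16.0147 0.0000 0.0000 0.0000 0.0000 0.0000 0.0000
t_8: node(8,0) S=55.0035 payoff=59.5765 vs cont=59.4319 → 59.5765 [stop]  node(8,1) S=69.4582 payoff=45.1218 vs cont=44.9771 → 45.1218 [stop]  node(8,2) S=87.7116 payoff=26.8684 vs cont=26.7237 → 26.8684 [stop]  node(8,3) S=110.7620 payoff=3.8180 vs cont=8.3767 → 8.3767 [wait]  node(8,4) S=139.8700 payoff=0.0000 vs cont=0.0000 → 0.0000 [wait]  node(8,5) S=176.6275 payoff=0.0000 vs cont=0.0000 → 0.0000 [wait]  node(8,6) S=223.0447 payoff=0.0000 vs cont=0.0000 → 0.0000 [wait]  node(8,7) S=281.6602 payoff=0.0000 vs cont=0.0000 → 0.0000 [wait]  node(8,8) S=355.6798 payoff=0.0000 vs cont=0.0000 → 0.0000 [wait]  ⇒ S*(8)=87.7116
t_7: node(7,0) S=61.8097 payoff=52.7703 vs cont=52.6256 → 52.7703 [stop]  node(7,1) S=78.0532 payoff=36.5268 vs cont=36.3822 → 36.5268 [stop]  node(7,2) S=98.5653 payoff=16.0147 vs cont=18.0385 → 18.0385 [wait]  node(7,3) S=124.4680 payoff=0.0000 vs cont=4.3816 → 4.3816 [wait]  node(7,4) S=157.1779 payoff=0.0000 vs cont=0.0000 → 0.0000 [wait]  node(7,5) S=198.4838 payoff=0.0000 vs cont=0.0000 → 0.0000 [wait]  node(7,6) S=250.6448 payoff=0.0000 vs cont=0.0000 → 0.0000 [wait]  node(7,7) S=316.5136 payoff=0.0000 vs cont=0.0000 → 0.0000 [wait]  ⇒ S*(7)=78.0532
t_6: node(6,0) S=69.4582 payoff=45.1218 vs cont=44.9771 → 45.1218 [stop]  node(6,1) S=87.7116 payoff=26.8684 vs cont=27.6864 → 27.6864 [wait]  node(6,2) S=110.7620 payoff=3.8180 vs cont=11.5195 → 11.5195 [wait]  node(6,3) S=139.8700 payoff=0.0000 vs cont=2.2919 → 2.2919 [wait]  node(6,4) S=176.6275 payoff=0.0000 vs cont=0.0000 → 0.0000 [wait]  node(6,5) S=223.0447 payoff=0.0000 vs cont=0.0000 → 0.0000 [wait]  node(6,6) S=281.6602 payoff=0.0000 vs cont=0.0000 → 0.0000 [wait]  ⇒ S*(6)=69.4582
t_5: node(5,0) S=78.0532 payoff=36.5268 vs cont=36.7713 → 36.7713 [wait]  node(5,1) S=98.5653 payoff=16.0147 vs cont=19.9613 → 19.9613 [wait]  node(5,2) S=124.4680 payoff=0.0000 vs cont=7.1157 → 7.1157 [wait]  node(5,3) S=157.1779 payoff=0.0000 vs cont=1.1988 → 1.1988 [wait]  node(5,4) S=198.4838 payoff=0.0000 vs cont=0.0000 → 0.0000 [wait]  node(5,5) S=250.6448 payoff=0.0000 vs cont=0.0000 → 0.0000 [wait]  ⇒ S*(5)=-
t_4: node(4,0) S=87.7116 payoff=26.8684 vs cont=28.7288 → 28.7288 [wait]  node(4,1) S=110.7620 payoff=3.8180 vs cont=13.8258 → 13.8258 [wait]  node(4,2) S=139.8700 payoff=0.0000 vs cont=4.2922 → 4.2922 [wait]  node(4,3) S=176.6275 payoff=0.0000 vs cont=0.6271 → 0.6271 [wait]  node(4,4) S=223.0447 payoff=0.0000 vs cont=0.0000 → 0.0000 [wait]  ⇒ S*(4)=-
t_3: node(3,0) S=98.5653 payoff=16.0147 vs cont=21.6036 → 21.6036 [wait]  node(3,1) S=124.4680 payoff=0.0000 vs cont=9.2735 → 9.2735 [wait]  node(3,2) S=157.1779 payoff=0.0000 vs cont=2.5434 → 2.5434 [wait]  node(3,3) S=198.4838 payoff=0.0000 vs cont=0.3280 → 0.3280 [wait]  ⇒ S*(3)=-
t_2: node(2,0) S=110.7620 payoff=3.8180 vs cont=15.7113 → 15.7113 [wait]  node(2,1) S=139.8700 payoff=0.0000 vs cont=6.0605 → 6.0605 [wait]  node(2,2) S=176.6275 payoff=0.0000 vs cont=1.4864 → 1.4864 [wait]  ⇒ S*(2)=-
t_1: node(1,0) S=124.4680 payoff=0.0000 vs cont=11.1008 → 11.1008 [wait]  node(1,1) S=157.1779 payoff=0.0000 vs cont=3.8770 → 3.8770 [wait]  ⇒ S*(1)=-
t_0: node(0,0) S=139.8700 payoff=0.0000 vs cont=7.6507 → 7.6507 [wait]  ⇒ S*(0)=-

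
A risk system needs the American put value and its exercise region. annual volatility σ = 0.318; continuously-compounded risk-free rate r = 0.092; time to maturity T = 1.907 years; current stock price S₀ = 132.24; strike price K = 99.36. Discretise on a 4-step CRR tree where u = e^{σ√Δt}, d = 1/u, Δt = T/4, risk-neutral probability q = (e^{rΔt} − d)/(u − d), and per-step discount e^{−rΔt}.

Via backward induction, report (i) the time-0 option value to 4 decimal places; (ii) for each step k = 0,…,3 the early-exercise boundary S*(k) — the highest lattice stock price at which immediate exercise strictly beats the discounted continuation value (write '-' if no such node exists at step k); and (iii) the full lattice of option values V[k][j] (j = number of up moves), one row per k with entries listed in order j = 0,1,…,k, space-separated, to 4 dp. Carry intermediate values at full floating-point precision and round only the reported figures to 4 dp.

Δt=0.47675  u=1.24554  d=0.80286  q=0.54661  discount=0.95709
step 4 (expiry): payoffs max(K−S,0) = 44.4146 14.1193 0.0000 0.0000 0.0000
step 3: (k=3,j=0): S=68.4367, (K−S)⁺=30.9233, hold=26.6595 ⇒ V=30.9233 exercise | (k=3,j=1): S=106.1708, (K−S)⁺=0.0000, hold=6.1268 ⇒ V=6.1268 continue | (k=3,j=2): S=164.7103, (K−S)⁺=0.0000, hold=0.0000 ⇒ V=0.0000 continue | (k=3,j=3): S=255.5269, (K−S)⁺=0.0000, hold=0.0000 ⇒ V=0.0000 continue  boundary S*=68.4367
step 2: (k=2,j=0): S=85.2407, (K−S)⁺=14.1193, hold=16.6238 ⇒ V=16.6238 continue | (k=2,j=1): S=132.2400, (K−S)⁺=0.0000, hold=2.6586 ⇒ V=2.6586 continue | (k=2,j=2): S=205.1534, (K−S)⁺=0.0000, hold=0.0000 ⇒ V=0.0000 continue  boundary S*=-
step 1: (k=1,j=0): S=106.1708, (K−S)⁺=0.0000, hold=8.6045 ⇒ V=8.6045 continue | (k=1,j=1): S=164.7103, (K−S)⁺=0.0000, hold=1.1536 ⇒ V=1.1536 continue  boundary S*=-
step 0: (k=0,j=0): S=132.2400, (K−S)⁺=0.0000, hold=4.3373 ⇒ V=4.3373 continue  boundary S*=-

price = 4.3373
boundary = - - - 68.4367
tree:
4.3373
8.6045 1.1536
16.6238 2.6586 0.0000
30.9233 6.1268 0.0000 0.0000
44.4146 14.1193 0.0000 0.0000 0.0000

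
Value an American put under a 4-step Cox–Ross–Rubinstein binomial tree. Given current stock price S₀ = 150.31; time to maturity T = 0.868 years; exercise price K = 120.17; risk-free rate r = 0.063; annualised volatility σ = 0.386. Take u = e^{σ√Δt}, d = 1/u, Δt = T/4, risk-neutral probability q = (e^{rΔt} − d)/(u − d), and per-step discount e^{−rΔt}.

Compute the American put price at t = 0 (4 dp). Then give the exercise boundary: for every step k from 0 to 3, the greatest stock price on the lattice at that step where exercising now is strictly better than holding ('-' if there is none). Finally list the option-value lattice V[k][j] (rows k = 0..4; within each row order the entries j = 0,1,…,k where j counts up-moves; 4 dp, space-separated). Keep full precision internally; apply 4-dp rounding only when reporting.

params: Δt=0.21700 u=1.19699 d=0.83543 q=0.49324 e^(-rΔt)=0.98642
t_4 payoffs: 46.9510 15.2627 0.0000 0.0000 0.0000
t_3: node(3,0) S=87.6425 payoff=32.5275 vs cont=30.8959 → 32.5275 [stop]  node(3,1) S=125.5731 payoff=0.0000 vs cont=7.6295 → 7.6295 [wait]  node(3,2) S=179.9198 payoff=0.0000 vs cont=0.0000 → 0.0000 [wait]  node(3,3) S=257.7871 payoff=0.0000 vs cont=0.0000 → 0.0000 [wait]  ⇒ S*(3)=87.6425
t_2: node(2,0) S=104.9073 payoff=15.2627 vs cont=19.9720 → 19.9720 [wait]  node(2,1) S=150.3100 payoff=0.0000 vs cont=3.8139 → 3.8139 [wait]  node(2,2) S=215.3625 payoff=0.0000 vs cont=0.0000 → 0.0000 [wait]  ⇒ S*(2)=-
t_1: node(1,0) S=125.5731 payoff=0.0000 vs cont=11.8392 → 11.8392 [wait]  node(1,1) S=179.9198 payoff=0.0000 vs cont=1.9065 → 1.9065 [wait]  ⇒ S*(1)=-
t_0: node(0,0) S=150.3100 payoff=0.0000 vs cont=6.8458 → 6.8458 [wait]  ⇒ S*(0)=-

price = 6.8458
boundary = - - - 87.6425
tree:
6.8458
11.8392 1.9065
19.9720 3.8139 0.0000
32.5275 7.6295 0.0000 0.0000
46.9510 15.2627 0.0000 0.0000 0.0000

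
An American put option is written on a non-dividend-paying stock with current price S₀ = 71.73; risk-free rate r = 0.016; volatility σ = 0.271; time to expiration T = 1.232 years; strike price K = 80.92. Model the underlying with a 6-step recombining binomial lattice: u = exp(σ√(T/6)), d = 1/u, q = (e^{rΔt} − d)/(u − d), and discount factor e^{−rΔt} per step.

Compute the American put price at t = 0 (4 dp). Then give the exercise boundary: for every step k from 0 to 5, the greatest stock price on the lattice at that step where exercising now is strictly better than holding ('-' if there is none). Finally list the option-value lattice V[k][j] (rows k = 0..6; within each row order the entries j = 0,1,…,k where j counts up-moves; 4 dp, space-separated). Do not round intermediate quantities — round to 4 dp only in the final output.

price = 13.9283
boundary = - - - 49.6257 56.1097 63.4409
tree:
13.9283
18.9811 8.6083
24.9037 12.7634 4.2140
31.2943 18.2250 6.9975 1.2597
37.0290 24.8103 11.2919 2.4431 0.0000
42.1011 31.2943 17.4791 4.7384 0.0000 0.0000
46.5870 37.0290 24.8103 9.1900 0.0000 0.0000 0.0000

Δt=0.20533, u=1.13066, d=0.88444, q=0.48270, disc=e^(-rΔt)=0.99672
k=6 terminal: V=max(K-S,0) → 46.5870 37.0290 24.8103 9.1900 0.0000 0.0000 0.0000
k=5: j=0 S=38.8189 intr=42.1011 cont=41.8357 V=42.1011[EX]; j=1 S=49.6257 intr=31.2943 cont=31.0289 V=31.2943[EX]; j=2 S=63.4409 intr=17.4791 cont=17.2137 V=17.4791[EX]; j=3 S=81.1021 intr=0.0000 cont=4.7384 V=4.7384[hold]; j=4 S=103.6800 intr=0.0000 cont=0.0000 V=0.0000[hold]; j=5 S=132.5434 intr=0.0000 cont=0.0000 V=0.0000[hold]  S*(5)=63.4409
k=4: j=0 S=43.8910 intr=37.0290 cont=36.7636 V=37.0290[EX]; j=1 S=56.1097 intr=24.8103 cont=24.5449 V=24.8103[EX]; j=2 S=71.7300 intr=9.1900 cont=11.2919 V=11.2919[hold]; j=3 S=91.6988 intr=0.0000 cont=2.4431 V=2.4431[hold]; j=4 S=117.2267 intr=0.0000 cont=0.0000 V=0.0000[hold]  S*(4)=56.1097
k=3: j=0 S=49.6257 intr=31.2943 cont=31.0289 V=31.2943[EX]; j=1 S=63.4409 intr=17.4791 cont=18.2250 V=18.2250[hold]; j=2 S=81.1021 intr=0.0000 cont=6.9975 V=6.9975[hold]; j=3 S=103.6800 intr=0.0000 cont=1.2597 V=1.2597[hold]  S*(3)=49.6257
k=2: j=0 S=56.1097 intr=24.8103 cont=24.9037 V=24.9037[hold]; j=1 S=71.7300 intr=9.1900 cont=12.7634 V=12.7634[hold]; j=2 S=91.6988 intr=0.0000 cont=4.2140 V=4.2140[hold]  S*(2)=-
k=1: j=0 S=63.4409 intr=17.4791 cont=18.9811 V=18.9811[hold]; j=1 S=81.1021 intr=0.0000 cont=8.6083 V=8.6083[hold]  S*(1)=-
k=0: j=0 S=71.7300 intr=9.1900 cont=13.9283 V=13.9283[hold]  S*(0)=-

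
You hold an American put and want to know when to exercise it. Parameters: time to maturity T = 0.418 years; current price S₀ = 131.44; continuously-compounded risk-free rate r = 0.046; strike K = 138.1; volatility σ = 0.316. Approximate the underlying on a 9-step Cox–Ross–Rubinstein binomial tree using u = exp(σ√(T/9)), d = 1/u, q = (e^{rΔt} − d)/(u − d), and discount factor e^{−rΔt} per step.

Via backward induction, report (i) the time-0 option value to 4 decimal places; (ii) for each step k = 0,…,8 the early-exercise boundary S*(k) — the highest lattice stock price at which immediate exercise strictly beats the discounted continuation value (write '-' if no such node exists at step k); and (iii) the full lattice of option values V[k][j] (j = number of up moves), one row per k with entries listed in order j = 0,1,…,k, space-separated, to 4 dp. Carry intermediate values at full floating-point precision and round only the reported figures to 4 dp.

price = 13.3086
boundary = - - - 107.1519 100.0976 107.1519 114.7032 107.1519 114.7032
tree:
13.3086
18.2048 8.4434
24.1412 12.3149 4.5876
30.9481 17.4016 7.2539 1.9267
38.0024 23.7005 11.1439 3.3743 0.4798
44.5922 30.9481 16.5159 5.7910 0.9591 0.0000
50.7482 38.0024 23.3968 9.6692 1.9171 0.0000 0.0000
56.4989 44.5922 30.9481 15.5164 3.8323 0.0000 0.0000 0.0000
61.8710 50.7482 38.0024 23.3968 7.6606 0.0000 0.0000 0.0000 0.0000
66.8895 56.4989 44.5922 30.9481 15.3132 0.0000 0.0000 0.0000 0.0000 0.0000

params: Δt=0.04644 u=1.07047 d=0.93417 q=0.49867 e^(-rΔt)=0.99787
t_9 payoffs: 66.8895 56.4989 44.5922 30.9481 15.3132 0.0000 0.0000 0.0000 0.0000 0.0000
t_8: node(8,0) S=76.2290 payoff=61.8710 vs cont=61.5763 → 61.8710 [stop]  node(8,1) S=87.3518 payoff=50.7482 vs cont=50.4534 → 50.7482 [stop]  node(8,2) S=100.0976 payoff=38.0024 vs cont=37.7076 → 38.0024 [stop]  node(8,3) S=114.7032 payoff=23.3968 vs cont=23.1020 → 23.3968 [stop]  node(8,4) S=131.4400 payoff=6.6600 vs cont=7.6606 → 7.6606 [wait]  node(8,5) S=150.6189 payoff=0.0000 vs cont=0.0000 → 0.0000 [wait]  node(8,6) S=172.5962 payoff=0.0000 vs cont=0.0000 → 0.0000 [wait]  node(8,7) S=197.7803 payoff=0.0000 vs cont=0.0000 → 0.0000 [wait]  node(8,8) S=226.6391 payoff=0.0000 vs cont=0.0000 → 0.0000 [wait]  ⇒ S*(8)=114.7032
t_7: node(7,0) S=81.6011 payoff=56.4989 vs cont=56.2042 → 56.4989 [stop]  node(7,1) S=93.5078 payoff=44.5922 vs cont=44.2974 → 44.5922 [stop]  node(7,2) S=107.1519 payoff=30.9481 vs cont=30.6534 → 30.9481 [stop]  node(7,3) S=122.7868 payoff=15.3132 vs cont=15.5164 → 15.5164 [wait]  node(7,4) S=140.7030 payoff=0.0000 vs cont=3.8323 → 3.8323 [wait]  node(7,5) S=161.2335 payoff=0.0000 vs cont=0.0000 → 0.0000 [wait]  node(7,6) S=184.7597 payoff=0.0000 vs cont=0.0000 → 0.0000 [wait]  node(7,7) S=211.7186 payoff=0.0000 vs cont=0.0000 → 0.0000 [wait]  ⇒ S*(7)=107.1519
t_6: node(6,0) S=87.3518 payoff=50.7482 vs cont=50.4534 → 50.7482 [stop]  node(6,1) S=100.0976 payoff=38.0024 vs cont=37.7076 → 38.0024 [stop]  node(6,2) S=114.7032 payoff=23.3968 vs cont=23.2031 → 23.3968 [stop]  node(6,3) S=131.4400 payoff=6.6600 vs cont=9.6692 → 9.6692 [wait]  node(6,4) S=150.6189 payoff=0.0000 vs cont=1.9171 → 1.9171 [wait]  node(6,5) S=172.5962 payoff=0.0000 vs cont=0.0000 → 0.0000 [wait]  node(6,6) S=197.7803 payoff=0.0000 vs cont=0.0000 → 0.0000 [wait]  ⇒ S*(6)=114.7032
t_5: node(5,0) S=93.5078 payoff=44.5922 vs cont=44.2974 → 44.5922 [stop]  node(5,1) S=107.1519 payoff=30.9481 vs cont=30.6534 → 30.9481 [stop]  node(5,2) S=122.7868 payoff=15.3132 vs cont=16.5159 → 16.5159 [wait]  node(5,3) S=140.7030 payoff=0.0000 vs cont=5.7910 → 5.7910 [wait]  node(5,4) S=161.2335 payoff=0.0000 vs cont=0.9591 → 0.9591 [wait]  node(5,5) S=184.7597 payoff=0.0000 vs cont=0.0000 → 0.0000 [wait]  ⇒ S*(5)=107.1519
t_4: node(4,0) S=100.0976 payoff=38.0024 vs cont=37.7076 → 38.0024 [stop]  node(4,1) S=114.7032 payoff=23.3968 vs cont=23.7005 → 23.7005 [wait]  node(4,2) S=131.4400 payoff=6.6600 vs cont=11.1439 → 11.1439 [wait]  node(4,3) S=150.6189 payoff=0.0000 vs cont=3.3743 → 3.3743 [wait]  node(4,4) S=172.5962 payoff=0.0000 vs cont=0.4798 → 0.4798 [wait]  ⇒ S*(4)=100.0976
t_3: node(3,0) S=107.1519 payoff=30.9481 vs cont=30.8045 → 30.9481 [stop]  node(3,1) S=122.7868 payoff=15.3132 vs cont=17.4016 → 17.4016 [wait]  node(3,2) S=140.7030 payoff=0.0000 vs cont=7.2539 → 7.2539 [wait]  node(3,3) S=161.2335 payoff=0.0000 vs cont=1.9267 → 1.9267 [wait]  ⇒ S*(3)=107.1519
t_2: node(2,0) S=114.7032 payoff=23.3968 vs cont=24.1412 → 24.1412 [wait]  node(2,1) S=131.4400 payoff=6.6600 vs cont=12.3149 → 12.3149 [wait]  node(2,2) S=150.6189 payoff=0.0000 vs cont=4.5876 → 4.5876 [wait]  ⇒ S*(2)=-
t_1: node(1,0) S=122.7868 payoff=15.3132 vs cont=18.2048 → 18.2048 [wait]  node(1,1) S=140.7030 payoff=0.0000 vs cont=8.4434 → 8.4434 [wait]  ⇒ S*(1)=-
t_0: node(0,0) S=131.4400 payoff=6.6600 vs cont=13.3086 → 13.3086 [wait]  ⇒ S*(0)=-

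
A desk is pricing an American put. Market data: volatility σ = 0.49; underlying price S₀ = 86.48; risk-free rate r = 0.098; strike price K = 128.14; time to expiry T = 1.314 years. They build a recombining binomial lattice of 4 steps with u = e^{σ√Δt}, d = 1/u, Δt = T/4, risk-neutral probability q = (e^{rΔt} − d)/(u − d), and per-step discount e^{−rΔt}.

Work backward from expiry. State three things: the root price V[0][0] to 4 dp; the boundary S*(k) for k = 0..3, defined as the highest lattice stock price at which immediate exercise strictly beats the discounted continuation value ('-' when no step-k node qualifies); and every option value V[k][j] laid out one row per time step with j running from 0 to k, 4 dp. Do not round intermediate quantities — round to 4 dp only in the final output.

Δt=0.32850  u=1.32425  d=0.75515  q=0.48774  discount=0.96832
step 4 (expiry): payoffs max(K−S,0) = 100.0183 78.8251 41.6600 0.0000 0.0000
step 3: (k=3,j=0): S=37.2400, (K−S)⁺=90.9000, hold=86.8405 ⇒ V=90.9000 exercise | (k=3,j=1): S=65.3051, (K−S)⁺=62.8349, hold=58.7754 ⇒ V=62.8349 exercise | (k=3,j=2): S=114.5208, (K−S)⁺=13.6192, hold=20.6648 ⇒ V=20.6648 continue | (k=3,j=3): S=200.8267, (K−S)⁺=0.0000, hold=0.0000 ⇒ V=0.0000 continue  boundary S*=65.3051
step 2: (k=2,j=0): S=49.3149, (K−S)⁺=78.8251, hold=74.7655 ⇒ V=78.8251 exercise | (k=2,j=1): S=86.4800, (K−S)⁺=41.6600, hold=40.9280 ⇒ V=41.6600 exercise | (k=2,j=2): S=151.6537, (K−S)⁺=0.0000, hold=10.2505 ⇒ V=10.2505 continue  boundary S*=86.4800
step 1: (k=1,j=0): S=65.3051, (K−S)⁺=62.8349, hold=58.7754 ⇒ V=62.8349 exercise | (k=1,j=1): S=114.5208, (K−S)⁺=13.6192, hold=25.5060 ⇒ V=25.5060 continue  boundary S*=65.3051
step 0: (k=0,j=0): S=86.4800, (K−S)⁺=41.6600, hold=43.2144 ⇒ V=43.2144 continue  boundary S*=-

price = 43.2144
boundary = - 65.3051 86.4800 65.3051
tree:
43.2144
62.8349 25.5060
78.8251 41.6600 10.2505
90.9000 62.8349 20.6648 0.0000
100.0183 78.8251 41.6600 0.0000 0.0000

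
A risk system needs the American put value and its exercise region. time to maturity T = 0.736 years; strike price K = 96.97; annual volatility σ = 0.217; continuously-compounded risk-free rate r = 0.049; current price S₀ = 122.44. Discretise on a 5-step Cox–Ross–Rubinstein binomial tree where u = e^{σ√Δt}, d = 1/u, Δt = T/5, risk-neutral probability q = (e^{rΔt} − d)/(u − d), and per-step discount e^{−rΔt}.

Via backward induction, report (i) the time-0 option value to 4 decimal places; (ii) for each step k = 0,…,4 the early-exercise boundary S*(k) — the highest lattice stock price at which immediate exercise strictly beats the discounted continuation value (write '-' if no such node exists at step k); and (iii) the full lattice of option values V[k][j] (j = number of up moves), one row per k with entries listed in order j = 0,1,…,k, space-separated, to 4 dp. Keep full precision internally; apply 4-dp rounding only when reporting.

Δt=0.14720  u=1.08682  d=0.92012  q=0.52262  discount=0.99281
step 5 (expiry): payoffs max(K−S,0) = 16.2212 1.5914 0.0000 0.0000 0.0000 0.0000
step 4: (k=4,j=0): S=87.7594, (K−S)⁺=9.2106, hold=8.5137 ⇒ V=9.2106 exercise | (k=4,j=1): S=103.6593, (K−S)⁺=0.0000, hold=0.7542 ⇒ V=0.7542 continue | (k=4,j=2): S=122.4400, (K−S)⁺=0.0000, hold=0.0000 ⇒ V=0.0000 continue | (k=4,j=3): S=144.6233, (K−S)⁺=0.0000, hold=0.0000 ⇒ V=0.0000 continue | (k=4,j=4): S=170.8257, (K−S)⁺=0.0000, hold=0.0000 ⇒ V=0.0000 continue  boundary S*=87.7594
step 3: (k=3,j=0): S=95.3786, (K−S)⁺=1.5914, hold=4.7567 ⇒ V=4.7567 continue | (k=3,j=1): S=112.6590, (K−S)⁺=0.0000, hold=0.3575 ⇒ V=0.3575 continue | (k=3,j=2): S=133.0702, (K−S)⁺=0.0000, hold=0.0000 ⇒ V=0.0000 continue | (k=3,j=3): S=157.1794, (K−S)⁺=0.0000, hold=0.0000 ⇒ V=0.0000 continue  boundary S*=-
step 2: (k=2,j=0): S=103.6593, (K−S)⁺=0.0000, hold=2.4399 ⇒ V=2.4399 continue | (k=2,j=1): S=122.4400, (K−S)⁺=0.0000, hold=0.1694 ⇒ V=0.1694 continue | (k=2,j=2): S=144.6233, (K−S)⁺=0.0000, hold=0.0000 ⇒ V=0.0000 continue  boundary S*=-
step 1: (k=1,j=0): S=112.6590, (K−S)⁺=0.0000, hold=1.2443 ⇒ V=1.2443 continue | (k=1,j=1): S=133.0702, (K−S)⁺=0.0000, hold=0.0803 ⇒ V=0.0803 continue  boundary S*=-
step 0: (k=0,j=0): S=122.4400, (K−S)⁺=0.0000, hold=0.6314 ⇒ V=0.6314 continue  boundary S*=-

price = 0.6314
boundary = - - - - 87.7594
tree:
0.6314
1.2443 0.0803
2.4399 0.1694 0.0000
4.7567 0.3575 0.0000 0.0000
9.2106 0.7542 0.0000 0.0000 0.0000
16.2212 1.5914 0.0000 0.0000 0.0000 0.0000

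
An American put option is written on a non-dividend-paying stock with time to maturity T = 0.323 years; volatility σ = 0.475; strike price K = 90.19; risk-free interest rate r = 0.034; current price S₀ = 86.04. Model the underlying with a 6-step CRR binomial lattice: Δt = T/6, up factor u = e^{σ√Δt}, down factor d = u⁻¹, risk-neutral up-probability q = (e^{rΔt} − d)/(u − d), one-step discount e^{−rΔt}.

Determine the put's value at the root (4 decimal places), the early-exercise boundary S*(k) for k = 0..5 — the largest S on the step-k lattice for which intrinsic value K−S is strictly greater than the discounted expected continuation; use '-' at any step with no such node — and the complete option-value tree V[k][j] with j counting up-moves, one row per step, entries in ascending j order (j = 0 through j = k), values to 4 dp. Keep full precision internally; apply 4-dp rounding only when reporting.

Δt=0.05383, u=1.11651, d=0.89565, q=0.48077, disc=e^(-rΔt)=0.99817
k=6 terminal: V=max(K-S,0) → 45.7760 34.8235 21.1702 4.1500 0.0000 0.0000 0.0000
k=5: j=0 S=49.5888 intr=40.6012 cont=40.4363 V=40.6012[EX]; j=1 S=61.8173 intr=28.3727 cont=28.2077 V=28.3727[EX]; j=2 S=77.0614 intr=13.1286 cont=12.9637 V=13.1286[EX]; j=3 S=96.0647 intr=0.0000 cont=2.1509 V=2.1509[hold]; j=4 S=119.7542 intr=0.0000 cont=0.0000 V=0.0000[hold]; j=5 S=149.2854 intr=0.0000 cont=0.0000 V=0.0000[hold]  S*(5)=77.0614
k=4: j=0 S=55.3665 intr=34.8235 cont=34.6586 V=34.8235[EX]; j=1 S=69.0198 intr=21.1702 cont=21.0053 V=21.1702[EX]; j=2 S=86.0400 intr=4.1500 cont=7.8365 V=7.8365[hold]; j=3 S=107.2574 intr=0.0000 cont=1.1148 V=1.1148[hold]; j=4 S=133.7070 intr=0.0000 cont=0.0000 V=0.0000[hold]  S*(4)=69.0198
k=3: j=0 S=61.8173 intr=28.3727 cont=28.2077 V=28.3727[EX]; j=1 S=77.0614 intr=13.1286 cont=14.7328 V=14.7328[hold]; j=2 S=96.0647 intr=0.0000 cont=4.5964 V=4.5964[hold]; j=3 S=119.7542 intr=0.0000 cont=0.5778 V=0.5778[hold]  S*(3)=61.8173
k=2: j=0 S=69.0198 intr=21.1702 cont=21.7751 V=21.7751[hold]; j=1 S=86.0400 intr=4.1500 cont=9.8415 V=9.8415[hold]; j=2 S=107.2574 intr=0.0000 cont=2.6595 V=2.6595[hold]  S*(2)=-
k=1: j=0 S=77.0614 intr=13.1286 cont=16.0085 V=16.0085[hold]; j=1 S=96.0647 intr=0.0000 cont=6.3769 V=6.3769[hold]  S*(1)=-
k=0: j=0 S=86.0400 intr=4.1500 cont=11.3571 V=11.3571[hold]  S*(0)=-

price = 11.3571
boundary = - - - 61.8173 69.0198 77.0614
tree:
11.3571
16.0085 6.3769
21.7751 9.8415 2.6595
28.3727 14.7328 4.5964 0.5778
34.8235 21.1702 7.8365 1.1148 0.0000
40.6012 28.3727 13.1286 2.1509 0.0000 0.0000
45.7760 34.8235 21.1702 4.1500 0.0000 0.0000 0.0000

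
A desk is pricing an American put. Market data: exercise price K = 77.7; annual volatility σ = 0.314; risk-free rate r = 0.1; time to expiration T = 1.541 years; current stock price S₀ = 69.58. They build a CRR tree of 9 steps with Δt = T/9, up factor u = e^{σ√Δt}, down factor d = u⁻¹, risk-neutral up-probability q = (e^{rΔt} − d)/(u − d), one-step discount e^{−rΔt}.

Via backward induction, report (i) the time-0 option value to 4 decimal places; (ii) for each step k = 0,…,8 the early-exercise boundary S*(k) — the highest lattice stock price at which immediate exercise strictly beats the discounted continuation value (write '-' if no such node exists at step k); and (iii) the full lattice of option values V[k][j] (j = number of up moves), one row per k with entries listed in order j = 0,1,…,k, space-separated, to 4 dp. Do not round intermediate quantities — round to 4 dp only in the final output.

price = 11.2829
boundary = - - 53.6573 61.1022 53.6573 61.1022 53.6573 61.1022 69.5800
tree:
11.2829
16.7268 6.8941
24.0427 10.8794 3.6370
30.5805 16.5978 6.2377 1.4836
36.3217 24.0427 10.3742 2.8274 0.3581
41.3634 30.5805 16.5978 5.2751 0.7814 0.0000
45.7907 36.3217 24.0427 9.5587 1.7052 0.0000 0.0000
49.6787 41.3634 30.5805 16.5978 3.7210 0.0000 0.0000 0.0000
53.0929 45.7907 36.3217 24.0427 8.1200 0.0000 0.0000 0.0000 0.0000
56.0911 49.6787 41.3634 30.5805 16.5978 0.0000 0.0000 0.0000 0.0000 0.0000

params: Δt=0.17122 u=1.13875 d=0.87816 q=0.53383 e^(-rΔt)=0.98302
t_9 payoffs: 56.0911 49.6787 41.3634 30.5805 16.5978 0.0000 0.0000 0.0000 0.0000 0.0000
t_8: node(8,0) S=24.6071 payoff=53.0929 vs cont=51.7738 → 53.0929 [stop]  node(8,1) S=31.9093 payoff=45.7907 vs cont=44.4717 → 45.7907 [stop]  node(8,2) S=41.3783 payoff=36.3217 vs cont=35.0026 → 36.3217 [stop]  node(8,3) S=53.6573 payoff=24.0427 vs cont=22.7237 → 24.0427 [stop]  node(8,4) S=69.5800 payoff=8.1200 vs cont=7.6060 → 8.1200 [stop]  node(8,5) S=90.2278 payoff=0.0000 vs cont=0.0000 → 0.0000 [wait]  node(8,6) S=117.0028 payoff=0.0000 vs cont=0.0000 → 0.0000 [wait]  node(8,7) S=151.7232 payoff=0.0000 vs cont=0.0000 → 0.0000 [wait]  node(8,8) S=196.7468 payoff=0.0000 vs cont=0.0000 → 0.0000 [wait]  ⇒ S*(8)=69.5800
t_7: node(7,0) S=28.0213 payoff=49.6787 vs cont=48.3596 → 49.6787 [stop]  node(7,1) S=36.3366 payoff=41.3634 vs cont=40.0443 → 41.3634 [stop]  node(7,2) S=47.1195 payoff=30.5805 vs cont=29.2614 → 30.5805 [stop]  node(7,3) S=61.1022 payoff=16.5978 vs cont=15.2788 → 16.5978 [stop]  node(7,4) S=79.2341 payoff=0.0000 vs cont=3.7210 → 3.7210 [wait]  node(7,5) S=102.7468 payoff=0.0000 vs cont=0.0000 → 0.0000 [wait]  node(7,6) S=133.2367 payoff=0.0000 vs cont=0.0000 → 0.0000 [wait]  node(7,7) S=172.7746 payoff=0.0000 vs cont=0.0000 → 0.0000 [wait]  ⇒ S*(7)=61.1022
t_6: node(6,0) S=31.9093 payoff=45.7907 vs cont=44.4717 → 45.7907 [stop]  node(6,1) S=41.3783 payoff=36.3217 vs cont=35.0026 → 36.3217 [stop]  node(6,2) S=53.6573 payoff=24.0427 vs cont=22.7237 → 24.0427 [stop]  node(6,3) S=69.5800 payoff=8.1200 vs cont=9.5587 → 9.5587 [wait]  node(6,4) S=90.2278 payoff=0.0000 vs cont=1.7052 → 1.7052 [wait]  node(6,5) S=117.0028 payoff=0.0000 vs cont=0.0000 → 0.0000 [wait]  node(6,6) S=151.7232 payoff=0.0000 vs cont=0.0000 → 0.0000 [wait]  ⇒ S*(6)=53.6573
t_5: node(5,0) S=36.3366 payoff=41.3634 vs cont=40.0443 → 41.3634 [stop]  node(5,1) S=47.1195 payoff=30.5805 vs cont=29.2614 → 30.5805 [stop]  node(5,2) S=61.1022 payoff=16.5978 vs cont=16.0338 → 16.5978 [stop]  node(5,3) S=79.2341 payoff=0.0000 vs cont=5.2751 → 5.2751 [wait]  node(5,4) S=102.7468 payoff=0.0000 vs cont=0.7814 → 0.7814 [wait]  node(5,5) S=133.2367 payoff=0.0000 vs cont=0.0000 → 0.0000 [wait]  ⇒ S*(5)=61.1022
t_4: node(4,0) S=41.3783 payoff=36.3217 vs cont=35.0026 → 36.3217 [stop]  node(4,1) S=53.6573 payoff=24.0427 vs cont=22.7237 → 24.0427 [stop]  node(4,2) S=69.5800 payoff=8.1200 vs cont=10.3742 → 10.3742 [wait]  node(4,3) S=90.2278 payoff=0.0000 vs cont=2.8274 → 2.8274 [wait]  node(4,4) S=117.0028 payoff=0.0000 vs cont=0.3581 → 0.3581 [wait]  ⇒ S*(4)=53.6573
t_3: node(3,0) S=47.1195 payoff=30.5805 vs cont=29.2614 → 30.5805 [stop]  node(3,1) S=61.1022 payoff=16.5978 vs cont=16.4617 → 16.5978 [stop]  node(3,2) S=79.2341 payoff=0.0000 vs cont=6.2377 → 6.2377 [wait]  node(3,3) S=102.7468 payoff=0.0000 vs cont=1.4836 → 1.4836 [wait]  ⇒ S*(3)=61.1022
t_2: node(2,0) S=53.6573 payoff=24.0427 vs cont=22.7237 → 24.0427 [stop]  node(2,1) S=69.5800 payoff=8.1200 vs cont=10.8794 → 10.8794 [wait]  node(2,2) S=90.2278 payoff=0.0000 vs cont=3.6370 → 3.6370 [wait]  ⇒ S*(2)=53.6573
t_1: node(1,0) S=61.1022 payoff=16.5978 vs cont=16.7268 → 16.7268 [wait]  node(1,1) S=79.2341 payoff=0.0000 vs cont=6.8941 → 6.8941 [wait]  ⇒ S*(1)=-
t_0: node(0,0) S=69.5800 payoff=8.1200 vs cont=11.2829 → 11.2829 [wait]  ⇒ S*(0)=-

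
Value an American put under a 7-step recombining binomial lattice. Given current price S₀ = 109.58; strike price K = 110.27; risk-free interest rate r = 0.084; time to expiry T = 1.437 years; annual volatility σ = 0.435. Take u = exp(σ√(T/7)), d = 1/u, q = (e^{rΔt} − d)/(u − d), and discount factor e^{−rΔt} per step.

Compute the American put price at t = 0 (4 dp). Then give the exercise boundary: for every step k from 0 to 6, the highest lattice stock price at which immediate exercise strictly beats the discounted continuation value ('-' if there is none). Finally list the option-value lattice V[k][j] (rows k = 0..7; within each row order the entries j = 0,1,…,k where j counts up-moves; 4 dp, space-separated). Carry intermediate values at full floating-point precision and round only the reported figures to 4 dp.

price = 17.9901
boundary = - - - 60.6658 73.8821 60.6658 73.8821
tree:
17.9901
26.1256 10.3136
36.6959 16.2485 4.6148
49.6042 24.8026 8.0833 1.2345
60.4564 36.3879 13.8425 2.4857 0.0000
69.3673 49.6042 22.9720 5.0050 0.0000 0.0000
76.6842 60.4564 36.3879 10.0778 0.0000 0.0000 0.0000
82.6922 69.3673 49.6042 20.2922 0.0000 0.0000 0.0000 0.0000

Δt=0.20529, u=1.21786, d=0.82112, q=0.49473, disc=e^(-rΔt)=0.98290
k=7 terminal: V=max(K-S,0) → 82.6922 69.3673 49.6042 20.2922 0.0000 0.0000 0.0000 0.0000
k=6: j=0 S=33.5858 intr=76.6842 cont=74.7990 V=76.6842[EX]; j=1 S=49.8136 intr=60.4564 cont=58.5712 V=60.4564[EX]; j=2 S=73.8821 intr=36.3879 cont=34.5027 V=36.3879[EX]; j=3 S=109.5800 intr=0.6900 cont=10.0778 V=10.0778[hold]; j=4 S=162.5261 intr=0.0000 cont=0.0000 V=0.0000[hold]; j=5 S=241.0543 intr=0.0000 cont=0.0000 V=0.0000[hold]; j=6 S=357.5252 intr=0.0000 cont=0.0000 V=0.0000[hold]  S*(6)=73.8821
k=5: j=0 S=40.9027 intr=69.3673 cont=67.4821 V=69.3673[EX]; j=1 S=60.6658 intr=49.6042 cont=47.7190 V=49.6042[EX]; j=2 S=89.9778 intr=20.2922 cont=22.9720 V=22.9720[hold]; j=3 S=133.4526 intr=0.0000 cont=5.0050 V=5.0050[hold]; j=4 S=197.9334 intr=0.0000 cont=0.0000 V=0.0000[hold]; j=5 S=293.5694 intr=0.0000 cont=0.0000 V=0.0000[hold]  S*(5)=60.6658
k=4: j=0 S=49.8136 intr=60.4564 cont=58.5712 V=60.4564[EX]; j=1 S=73.8821 intr=36.3879 cont=35.8058 V=36.3879[EX]; j=2 S=109.5800 intr=0.6900 cont=13.8425 V=13.8425[hold]; j=3 S=162.5261 intr=0.0000 cont=2.4857 V=2.4857[hold]; j=4 S=241.0543 intr=0.0000 cont=0.0000 V=0.0000[hold]  S*(4)=73.8821
k=3: j=0 S=60.6658 intr=49.6042 cont=47.7190 V=49.6042[EX]; j=1 S=89.9778 intr=20.2922 cont=24.8026 V=24.8026[hold]; j=2 S=133.4526 intr=0.0000 cont=8.0833 V=8.0833[hold]; j=3 S=197.9334 intr=0.0000 cont=1.2345 V=1.2345[hold]  S*(3)=60.6658
k=2: j=0 S=73.8821 intr=36.3879 cont=36.6959 V=36.6959[hold]; j=1 S=109.5800 intr=0.6900 cont=16.2485 V=16.2485[hold]; j=2 S=162.5261 intr=0.0000 cont=4.6148 V=4.6148[hold]  S*(2)=-
k=1: j=0 S=89.9778 intr=20.2922 cont=26.1256 V=26.1256[hold]; j=1 S=133.4526 intr=0.0000 cont=10.3136 V=10.3136[hold]  S*(1)=-
k=0: j=0 S=109.5800 intr=0.6900 cont=17.9901 V=17.9901[hold]  S*(0)=-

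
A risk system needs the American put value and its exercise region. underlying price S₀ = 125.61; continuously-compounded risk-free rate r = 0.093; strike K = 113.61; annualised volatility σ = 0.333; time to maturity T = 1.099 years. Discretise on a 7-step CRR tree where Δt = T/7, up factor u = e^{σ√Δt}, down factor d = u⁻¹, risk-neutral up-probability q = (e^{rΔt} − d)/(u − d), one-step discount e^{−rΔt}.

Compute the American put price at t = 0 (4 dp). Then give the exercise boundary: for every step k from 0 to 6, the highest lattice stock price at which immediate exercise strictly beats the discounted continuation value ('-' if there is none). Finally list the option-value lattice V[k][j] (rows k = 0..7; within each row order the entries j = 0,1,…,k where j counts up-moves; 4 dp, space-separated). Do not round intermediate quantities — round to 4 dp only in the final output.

price = 7.6774
boundary = - - - 84.5502 74.0989 84.5502 96.4757
tree:
7.6774
12.3662 3.6108
19.3156 6.3667 1.1952
29.0598 10.9590 2.3514 0.1727
39.5111 18.2629 4.5962 0.3672 0.0000
48.6706 29.0598 8.9153 0.7805 0.0000 0.0000
56.6978 39.5111 17.1343 1.6592 0.0000 0.0000 0.0000
63.7328 48.6706 29.0598 3.5268 0.0000 0.0000 0.0000 0.0000

Δt=0.15700  u=1.14105  d=0.87639  q=0.52264  discount=0.98551
step 7 (expiry): payoffs max(K−S,0) = 63.7328 48.6706 29.0598 3.5268 0.0000 0.0000 0.0000 0.0000
step 6: (k=6,j=0): S=56.9122, (K−S)⁺=56.6978, hold=55.0510 ⇒ V=56.6978 exercise | (k=6,j=1): S=74.0989, (K−S)⁺=39.5111, hold=37.8643 ⇒ V=39.5111 exercise | (k=6,j=2): S=96.4757, (K−S)⁺=17.1343, hold=15.4875 ⇒ V=17.1343 exercise | (k=6,j=3): S=125.6100, (K−S)⁺=0.0000, hold=1.6592 ⇒ V=1.6592 continue | (k=6,j=4): S=163.5424, (K−S)⁺=0.0000, hold=0.0000 ⇒ V=0.0000 continue | (k=6,j=5): S=212.9299, (K−S)⁺=0.0000, hold=0.0000 ⇒ V=0.0000 continue | (k=6,j=6): S=277.2318, (K−S)⁺=0.0000, hold=0.0000 ⇒ V=0.0000 continue  boundary S*=96.4757
step 5: (k=5,j=0): S=64.9394, (K−S)⁺=48.6706, hold=47.0238 ⇒ V=48.6706 exercise | (k=5,j=1): S=84.5502, (K−S)⁺=29.0598, hold=27.4130 ⇒ V=29.0598 exercise | (k=5,j=2): S=110.0832, (K−S)⁺=3.5268, hold=8.9153 ⇒ V=8.9153 continue | (k=5,j=3): S=143.3268, (K−S)⁺=0.0000, hold=0.7805 ⇒ V=0.7805 continue | (k=5,j=4): S=186.6094, (K−S)⁺=0.0000, hold=0.0000 ⇒ V=0.0000 continue | (k=5,j=5): S=242.9629, (K−S)⁺=0.0000, hold=0.0000 ⇒ V=0.0000 continue  boundary S*=84.5502
step 4: (k=4,j=0): S=74.0989, (K−S)⁺=39.5111, hold=37.8643 ⇒ V=39.5111 exercise | (k=4,j=1): S=96.4757, (K−S)⁺=17.1343, hold=18.2629 ⇒ V=18.2629 continue | (k=4,j=2): S=125.6100, (K−S)⁺=0.0000, hold=4.5962 ⇒ V=4.5962 continue | (k=4,j=3): S=163.5424, (K−S)⁺=0.0000, hold=0.3672 ⇒ V=0.3672 continue | (k=4,j=4): S=212.9299, (K−S)⁺=0.0000, hold=0.0000 ⇒ V=0.0000 continue  boundary S*=74.0989
step 3: (k=3,j=0): S=84.5502, (K−S)⁺=29.0598, hold=27.9943 ⇒ V=29.0598 exercise | (k=3,j=1): S=110.0832, (K−S)⁺=3.5268, hold=10.9590 ⇒ V=10.9590 continue | (k=3,j=2): S=143.3268, (K−S)⁺=0.0000, hold=2.3514 ⇒ V=2.3514 continue | (k=3,j=3): S=186.6094, (K−S)⁺=0.0000, hold=0.1727 ⇒ V=0.1727 continue  boundary S*=84.5502
step 2: (k=2,j=0): S=96.4757, (K−S)⁺=17.1343, hold=19.3156 ⇒ V=19.3156 continue | (k=2,j=1): S=125.6100, (K−S)⁺=0.0000, hold=6.3667 ⇒ V=6.3667 continue | (k=2,j=2): S=163.5424, (K−S)⁺=0.0000, hold=1.1952 ⇒ V=1.1952 continue  boundary S*=-
step 1: (k=1,j=0): S=110.0832, (K−S)⁺=3.5268, hold=12.3662 ⇒ V=12.3662 continue | (k=1,j=1): S=143.3268, (K−S)⁺=0.0000, hold=3.6108 ⇒ V=3.6108 continue  boundary S*=-
step 0: (k=0,j=0): S=125.6100, (K−S)⁺=0.0000, hold=7.6774 ⇒ V=7.6774 continue  boundary S*=-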